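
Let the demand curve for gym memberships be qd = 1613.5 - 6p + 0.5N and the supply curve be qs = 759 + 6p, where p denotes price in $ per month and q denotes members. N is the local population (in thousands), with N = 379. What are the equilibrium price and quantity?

p* = 87, q* = 1281

With N = 379, demand is qd = 1803 - 6p.
Equating demand and supply, 1803 - 6p = 759 + 6p gives 12p = 1044, so p* = 87.
From the demand curve, q* = 1803 - 6(87) = 1281.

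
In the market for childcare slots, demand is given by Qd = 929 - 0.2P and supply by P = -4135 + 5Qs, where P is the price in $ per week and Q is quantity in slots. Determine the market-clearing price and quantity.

P* = 255, Q* = 878

Rewriting in direct form: Qs = 827 + 0.2P.
Set Qd = Qs: 929 - 0.2P = 827 + 0.2P, so 102 = 0.4P and P* = 255.
Plugging P* into demand: Q* = 929 - 0.2(255) = 878.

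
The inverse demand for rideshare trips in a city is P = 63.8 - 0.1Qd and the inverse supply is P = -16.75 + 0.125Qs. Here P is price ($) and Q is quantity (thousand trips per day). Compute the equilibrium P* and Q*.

P* = 28, Q* = 358

Inverting to quantity form: Qd = 638 - 10P and Qs = 134 + 8P.
Equating demand and supply, 638 - 10P = 134 + 8P gives 18P = 504, so P* = 28.
From the demand curve, Q* = 638 - 10(28) = 358.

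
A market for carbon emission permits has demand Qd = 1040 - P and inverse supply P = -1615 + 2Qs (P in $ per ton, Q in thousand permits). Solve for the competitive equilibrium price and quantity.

Rewriting in direct form: Qs = 807.5 + 0.5P.
At equilibrium Qd = Qs, so 1040 - P = 807.5 + 0.5P; collecting terms, 232.5 = 1.5P and P* = 155.
Substitute back: Q* = 1040 - 155 = 885.

P* = 155, Q* = 885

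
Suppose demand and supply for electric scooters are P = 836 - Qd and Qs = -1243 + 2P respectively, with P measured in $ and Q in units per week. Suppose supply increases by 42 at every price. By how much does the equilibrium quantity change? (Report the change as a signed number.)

ΔQ = 14

Inverting to quantity form: Qd = 836 - P.
At equilibrium Qd = Qs, so 836 - P = -1243 + 2P; collecting terms, 2079 = 3P and P* = 693.
From the demand curve, Q* = 836 - 693 = 143.
After the shift, supply is Qs = -1201 + 2P.
New equilibrium: 2037 = 3P, so P = 679 and Q = 157.
ΔQ = 157 - 143 = 14.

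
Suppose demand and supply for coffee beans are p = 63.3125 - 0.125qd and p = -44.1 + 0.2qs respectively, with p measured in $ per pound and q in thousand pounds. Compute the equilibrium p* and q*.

In direct form, qd = 506.5 - 8p and qs = 220.5 + 5p.
Equating demand and supply, 506.5 - 8p = 220.5 + 5p gives 13p = 286, so p* = 22.
Plugging p* into demand: q* = 506.5 - 8(22) = 330.5.

p* = 22, q* = 330.5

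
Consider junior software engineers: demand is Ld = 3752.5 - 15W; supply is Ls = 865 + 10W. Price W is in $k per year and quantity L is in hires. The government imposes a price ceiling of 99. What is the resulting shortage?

Evaluating both curves at the ceiling price 99 gives Ld = 2267.5, Ls = 1855.
Shortage = Ld - Ls = 2267.5 - 1855 = 412.5.

Shortage = 412.5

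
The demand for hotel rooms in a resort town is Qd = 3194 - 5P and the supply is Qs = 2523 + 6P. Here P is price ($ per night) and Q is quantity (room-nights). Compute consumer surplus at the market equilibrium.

Set Qd = Qs: 3194 - 5P = 2523 + 6P, so 671 = 11P and P* = 61.
Substitute back: Q* = 3194 - 5(61) = 2889.
Demand choke price (Qd = 0): P = 3194/5 = 638.8. Consumer surplus = ½ × (638.8 - 61) × 2889 = 834632.1.

Consumer surplus = 834632.1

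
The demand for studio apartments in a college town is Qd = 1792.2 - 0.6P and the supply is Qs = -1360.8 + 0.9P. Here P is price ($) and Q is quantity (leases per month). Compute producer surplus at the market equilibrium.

The market clears where 1792.2 - 0.6P = -1360.8 + 0.9P. Rearranging, 1.5P = 3153, hence P* = 2102.
From the demand curve, Q* = 1792.2 - 0.6(2102) = 531.
Supply choke price (Qs = 0): P = 1512. Producer surplus = ½ × (2102 - 1512) × 531 = 156645.

Producer surplus = 156645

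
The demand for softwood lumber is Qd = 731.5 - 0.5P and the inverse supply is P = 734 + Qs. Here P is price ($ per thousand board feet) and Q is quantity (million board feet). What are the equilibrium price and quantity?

In direct form, Qs = -734 + P.
At equilibrium Qd = Qs, so 731.5 - 0.5P = -734 + P; collecting terms, 1465.5 = 1.5P and P* = 977.
Substitute back: Q* = 731.5 - 0.5(977) = 243.

P* = 977, Q* = 243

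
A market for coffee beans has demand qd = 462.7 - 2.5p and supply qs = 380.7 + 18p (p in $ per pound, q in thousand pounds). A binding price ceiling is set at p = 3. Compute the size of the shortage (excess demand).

Evaluating both curves at the ceiling price 3 gives qd = 455.2, qs = 434.7.
Shortage = qd - qs = 455.2 - 434.7 = 20.5.

Shortage = 20.5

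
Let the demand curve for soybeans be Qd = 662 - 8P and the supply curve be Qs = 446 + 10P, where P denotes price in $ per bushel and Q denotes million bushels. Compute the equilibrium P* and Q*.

P* = 12, Q* = 566

At equilibrium Qd = Qs, so 662 - 8P = 446 + 10P; collecting terms, 216 = 18P and P* = 12.
Substitute back: Q* = 662 - 8(12) = 566.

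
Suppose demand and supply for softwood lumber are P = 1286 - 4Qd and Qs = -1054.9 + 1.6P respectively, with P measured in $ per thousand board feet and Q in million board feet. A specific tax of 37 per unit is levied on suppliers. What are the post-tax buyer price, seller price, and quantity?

Solving each curve for Q: Qd = 321.5 - 0.25P.
With a tax of 37 on suppliers, they supply based on the net price P_s = P_b - 37, so Qs = -1114.1 + 1.6P_b.
Set Qd = Qs: 321.5 - 0.25P_b = -1114.1 + 1.6P_b, so 1435.6 = 1.85P_b and P_b = 776.
So P_s = 739 and the quantity traded is Q = 321.5 - 0.25(776) = 127.5.

P_b = 776, P_s = 739, Q = 127.5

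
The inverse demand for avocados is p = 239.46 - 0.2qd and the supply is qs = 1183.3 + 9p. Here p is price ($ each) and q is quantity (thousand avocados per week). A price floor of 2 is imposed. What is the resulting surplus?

In direct form, qd = 1197.3 - 5p.
At p = 2: qd = 1187.3 and qs = 1201.3.
Surplus = qs - qd = 1201.3 - 1187.3 = 14.

Surplus = 14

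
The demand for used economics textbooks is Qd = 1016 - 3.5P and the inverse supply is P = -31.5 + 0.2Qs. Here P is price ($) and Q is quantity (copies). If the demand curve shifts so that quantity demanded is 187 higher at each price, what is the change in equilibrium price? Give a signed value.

ΔP = 22

Inverting to quantity form: Qs = 157.5 + 5P.
Equating demand and supply, 1016 - 3.5P = 157.5 + 5P gives 8.5P = 858.5, so P* = 101.
Plugging P* into demand: Q* = 1016 - 3.5(101) = 662.5.
After the shift, demand is Qd = 1203 - 3.5P.
Re-solving, 8.5P = 1045.5 gives P = 123 and Q = 772.5.
ΔP = 123 - 101 = 22.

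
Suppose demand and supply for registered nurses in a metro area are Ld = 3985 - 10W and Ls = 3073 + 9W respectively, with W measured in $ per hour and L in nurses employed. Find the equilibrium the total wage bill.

The total wage bill = 168240

Set Ld = Ls: 3985 - 10W = 3073 + 9W, so 912 = 19W and W* = 48.
Substitute back: L* = 3985 - 10(48) = 3505.
The total wage bill = W* × L* = 48 × 3505 = 168240.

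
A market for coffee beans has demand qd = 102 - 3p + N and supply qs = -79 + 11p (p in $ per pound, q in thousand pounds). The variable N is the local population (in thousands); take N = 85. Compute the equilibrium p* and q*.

p* = 19, q* = 130

With N = 85, demand is qd = 187 - 3p.
Set qd = qs: 187 - 3p = -79 + 11p, so 266 = 14p and p* = 19.
Then q* = 187 - 3(19) = 130.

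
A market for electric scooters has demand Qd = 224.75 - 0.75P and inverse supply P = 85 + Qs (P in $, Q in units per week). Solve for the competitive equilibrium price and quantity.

P* = 177, Q* = 92

In direct form, Qs = -85 + P.
At equilibrium Qd = Qs, so 224.75 - 0.75P = -85 + P; collecting terms, 309.75 = 1.75P and P* = 177.
Plugging P* into demand: Q* = 224.75 - 0.75(177) = 92.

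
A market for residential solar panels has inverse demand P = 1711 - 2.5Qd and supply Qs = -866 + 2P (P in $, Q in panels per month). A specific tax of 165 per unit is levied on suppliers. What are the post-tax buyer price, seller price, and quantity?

Solving each curve for Q: Qd = 684.4 - 0.4P.
The tax drives a wedge P_b - P_s = 165. Substituting P_s = P_b - 165 into supply: Qs = -1196 + 2P_b.
Set Qd = Qs: 684.4 - 0.4P_b = -1196 + 2P_b, so 1880.4 = 2.4P_b and P_b = 783.5.
So P_s = 618.5 and the quantity traded is Q = 684.4 - 0.4(783.5) = 371.

P_b = 783.5, P_s = 618.5, Q = 371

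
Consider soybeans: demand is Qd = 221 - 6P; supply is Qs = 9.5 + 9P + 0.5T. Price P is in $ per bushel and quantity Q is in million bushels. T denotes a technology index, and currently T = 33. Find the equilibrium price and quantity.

P* = 13, Q* = 143

With T = 33, supply is Qs = 26 + 9P.
Equating demand and supply, 221 - 6P = 26 + 9P gives 15P = 195, so P* = 13.
From the demand curve, Q* = 221 - 6(13) = 143.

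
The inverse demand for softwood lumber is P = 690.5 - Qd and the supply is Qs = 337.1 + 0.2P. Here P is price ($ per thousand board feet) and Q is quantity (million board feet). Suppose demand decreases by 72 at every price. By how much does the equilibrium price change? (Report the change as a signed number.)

Rewriting in direct form: Qd = 690.5 - P.
Equating demand and supply, 690.5 - P = 337.1 + 0.2P gives 1.2P = 353.4, so P* = 294.5.
Plugging P* into demand: Q* = 690.5 - 294.5 = 396.
After the shift, demand is Qd = 618.5 - P.
New equilibrium: 281.4 = 1.2P, so P = 234.5 and Q = 384.
ΔP = 234.5 - 294.5 = -60.

ΔP = -60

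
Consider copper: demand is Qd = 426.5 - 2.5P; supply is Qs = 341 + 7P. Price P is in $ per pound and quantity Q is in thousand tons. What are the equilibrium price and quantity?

At equilibrium Qd = Qs, so 426.5 - 2.5P = 341 + 7P; collecting terms, 85.5 = 9.5P and P* = 9.
Plugging P* into demand: Q* = 426.5 - 2.5(9) = 404.

P* = 9, Q* = 404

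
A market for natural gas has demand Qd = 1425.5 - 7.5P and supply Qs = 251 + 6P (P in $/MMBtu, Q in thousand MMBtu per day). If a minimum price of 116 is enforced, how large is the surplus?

Surplus = 391.5

Evaluating both curves at the floor price 116 gives Qd = 555.5, Qs = 947.
Surplus = Qs - Qd = 947 - 555.5 = 391.5.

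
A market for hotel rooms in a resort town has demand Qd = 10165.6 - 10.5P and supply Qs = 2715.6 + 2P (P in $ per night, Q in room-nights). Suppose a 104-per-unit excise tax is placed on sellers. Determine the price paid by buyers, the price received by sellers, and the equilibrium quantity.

With a tax of 104 on sellers, they supply based on the net price P_s = P_b - 104, so Qs = 2507.6 + 2P_b.
Market clearing requires 10165.6 - 10.5P_b = 2507.6 + 2P_b; hence 7658 = 12.5P_b and P_b = 612.64.
Then P_s = 612.64 - 104 = 508.64 and Q = 10165.6 - 10.5(612.64) = 3732.88.

P_b = 612.64, P_s = 508.64, Q = 3732.88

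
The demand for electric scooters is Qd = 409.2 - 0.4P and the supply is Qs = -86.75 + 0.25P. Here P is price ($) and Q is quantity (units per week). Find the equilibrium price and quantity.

The market clears where 409.2 - 0.4P = -86.75 + 0.25P. Rearranging, 0.65P = 495.95, hence P* = 763.
Substitute back: Q* = 409.2 - 0.4(763) = 104.

P* = 763, Q* = 104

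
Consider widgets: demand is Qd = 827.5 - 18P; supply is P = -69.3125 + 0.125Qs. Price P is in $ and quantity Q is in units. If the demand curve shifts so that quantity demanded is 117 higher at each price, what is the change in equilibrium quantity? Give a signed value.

Rewriting in direct form: Qs = 554.5 + 8P.
Set Qd = Qs: 827.5 - 18P = 554.5 + 8P, so 273 = 26P and P* = 10.5.
Plugging P* into demand: Q* = 827.5 - 18(10.5) = 638.5.
After the shift, demand is Qd = 944.5 - 18P.
Re-solving, 26P = 390 gives P = 15 and Q = 674.5.
ΔQ = 674.5 - 638.5 = 36.

ΔQ = 36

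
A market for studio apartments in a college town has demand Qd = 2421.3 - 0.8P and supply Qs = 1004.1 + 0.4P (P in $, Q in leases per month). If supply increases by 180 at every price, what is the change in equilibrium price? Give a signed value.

ΔP = -150

At equilibrium Qd = Qs, so 2421.3 - 0.8P = 1004.1 + 0.4P; collecting terms, 1417.2 = 1.2P and P* = 1181.
Then Q* = 2421.3 - 0.8(1181) = 1476.5.
After the shift, supply is Qs = 1184.1 + 0.4P.
Re-solving, 1.2P = 1237.2 gives P = 1031 and Q = 1596.5.
ΔP = 1031 - 1181 = -150.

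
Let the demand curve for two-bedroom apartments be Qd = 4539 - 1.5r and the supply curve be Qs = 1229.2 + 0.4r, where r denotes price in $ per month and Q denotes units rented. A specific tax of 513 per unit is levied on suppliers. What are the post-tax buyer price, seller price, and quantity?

r_b = 1850, r_s = 1337, Q = 1764

With a tax of 513 on suppliers, they supply based on the net price r_s = r_b - 513, so Qs = 1024 + 0.4r_b.
Market clearing requires 4539 - 1.5r_b = 1024 + 0.4r_b; hence 3515 = 1.9r_b and r_b = 1850.
So r_s = 1337 and the quantity traded is Q = 4539 - 1.5(1850) = 1764.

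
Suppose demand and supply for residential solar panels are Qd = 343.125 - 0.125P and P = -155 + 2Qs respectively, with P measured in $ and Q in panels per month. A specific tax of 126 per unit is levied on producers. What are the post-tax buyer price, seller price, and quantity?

P_b = 525.8, P_s = 399.8, Q = 277.4

In direct form, Qs = 77.5 + 0.5P.
Producers keep P_s = P_b - 126 per unit, so supply in terms of the buyer price is Qs = 14.5 + 0.5P_b.
Equate demand and the shifted supply: 343.125 - 0.125P_b = 14.5 + 0.5P_b, giving 0.625P_b = 328.625, so P_b = 525.8.
So P_s = 399.8 and the quantity traded is Q = 343.125 - 0.125(525.8) = 277.4.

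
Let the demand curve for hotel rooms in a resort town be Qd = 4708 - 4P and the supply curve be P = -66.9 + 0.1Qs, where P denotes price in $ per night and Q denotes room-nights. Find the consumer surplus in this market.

Consumer surplus = 1578864.5

Rewriting in direct form: Qs = 669 + 10P.
Equating demand and supply, 4708 - 4P = 669 + 10P gives 14P = 4039, so P* = 288.5.
Then Q* = 4708 - 4(288.5) = 3554.
Demand choke price (Qd = 0): P = 4708/4 = 1177. Consumer surplus = ½ × (1177 - 288.5) × 3554 = 1578864.5.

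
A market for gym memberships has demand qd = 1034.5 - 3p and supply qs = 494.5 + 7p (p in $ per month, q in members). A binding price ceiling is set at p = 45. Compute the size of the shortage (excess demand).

At p = 45: qd = 899.5 and qs = 809.5.
Shortage = qd - qs = 899.5 - 809.5 = 90.

Shortage = 90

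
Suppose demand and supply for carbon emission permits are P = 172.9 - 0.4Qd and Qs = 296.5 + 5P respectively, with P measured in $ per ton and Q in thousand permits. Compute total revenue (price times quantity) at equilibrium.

Total revenue = 7004.7

Inverting to quantity form: Qd = 432.25 - 2.5P.
Set Qd = Qs: 432.25 - 2.5P = 296.5 + 5P, so 135.75 = 7.5P and P* = 18.1.
Substitute back: Q* = 432.25 - 2.5(18.1) = 387.
Total revenue = P* × Q* = 18.1 × 387 = 7004.7.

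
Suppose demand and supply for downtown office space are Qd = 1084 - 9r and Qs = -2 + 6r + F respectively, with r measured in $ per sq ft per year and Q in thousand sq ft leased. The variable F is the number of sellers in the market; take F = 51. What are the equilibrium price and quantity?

r* = 69, Q* = 463

With F = 51, supply is Qs = 49 + 6r.
The market clears where 1084 - 9r = 49 + 6r. Rearranging, 15r = 1035, hence r* = 69.
Plugging r* into demand: Q* = 1084 - 9(69) = 463.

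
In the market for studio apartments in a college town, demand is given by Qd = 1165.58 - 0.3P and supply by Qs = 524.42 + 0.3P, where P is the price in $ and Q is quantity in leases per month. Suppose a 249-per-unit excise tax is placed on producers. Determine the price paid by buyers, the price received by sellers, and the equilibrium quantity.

P_b = 1193.1, P_s = 944.1, Q = 807.65

The tax drives a wedge P_b - P_s = 249. Substituting P_s = P_b - 249 into supply: Qs = 449.72 + 0.3P_b.
Market clearing requires 1165.58 - 0.3P_b = 449.72 + 0.3P_b; hence 715.86 = 0.6P_b and P_b = 1193.1.
Then P_s = 1193.1 - 249 = 944.1 and Q = 1165.58 - 0.3(1193.1) = 807.65.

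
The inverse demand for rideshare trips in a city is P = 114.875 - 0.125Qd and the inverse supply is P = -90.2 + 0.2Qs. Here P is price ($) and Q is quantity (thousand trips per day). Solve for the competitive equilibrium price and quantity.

P* = 36, Q* = 631

Rewriting in direct form: Qd = 919 - 8P and Qs = 451 + 5P.
Set Qd = Qs: 919 - 8P = 451 + 5P, so 468 = 13P and P* = 36.
Then Q* = 919 - 8(36) = 631.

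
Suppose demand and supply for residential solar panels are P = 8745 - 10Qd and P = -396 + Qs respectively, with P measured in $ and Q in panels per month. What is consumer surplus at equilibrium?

Inverting to quantity form: Qd = 874.5 - 0.1P and Qs = 396 + P.
Equating demand and supply, 874.5 - 0.1P = 396 + P gives 1.1P = 478.5, so P* = 435.
From the demand curve, Q* = 874.5 - 0.1(435) = 831.
Demand choke price (Qd = 0): P = 874.5/0.1 = 8745. Consumer surplus = ½ × (8745 - 435) × 831 = 3452805.

Consumer surplus = 3452805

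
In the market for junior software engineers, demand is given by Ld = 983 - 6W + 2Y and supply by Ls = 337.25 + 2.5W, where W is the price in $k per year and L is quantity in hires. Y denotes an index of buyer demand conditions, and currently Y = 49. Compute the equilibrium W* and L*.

W* = 87.5, L* = 556

With Y = 49, demand is Ld = 1081 - 6W.
Set Ld = Ls: 1081 - 6W = 337.25 + 2.5W, so 743.75 = 8.5W and W* = 87.5.
Plugging W* into demand: L* = 1081 - 6(87.5) = 556.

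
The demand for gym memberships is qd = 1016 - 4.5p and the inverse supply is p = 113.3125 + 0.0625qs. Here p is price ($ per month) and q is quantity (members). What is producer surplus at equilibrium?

Producer surplus = 4875.78125

Rewriting in direct form: qs = -1813 + 16p.
Equating demand and supply, 1016 - 4.5p = -1813 + 16p gives 20.5p = 2829, so p* = 138.
Then q* = 1016 - 4.5(138) = 395.
Supply choke price (qs = 0): p = 113.3125. Producer surplus = ½ × (138 - 113.3125) × 395 = 4875.78125.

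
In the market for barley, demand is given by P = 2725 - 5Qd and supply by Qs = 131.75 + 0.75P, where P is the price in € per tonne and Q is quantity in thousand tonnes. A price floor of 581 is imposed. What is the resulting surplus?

Rewriting in direct form: Qd = 545 - 0.2P.
With P fixed at 581, quantity demanded is 428.8 and quantity supplied is 567.5.
Surplus = Qs - Qd = 567.5 - 428.8 = 138.7.

Surplus = 138.7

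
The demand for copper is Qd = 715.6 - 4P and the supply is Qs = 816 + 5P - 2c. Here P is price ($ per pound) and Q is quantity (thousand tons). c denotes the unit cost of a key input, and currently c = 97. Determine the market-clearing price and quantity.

With c = 97, supply is Qs = 622 + 5P.
The market clears where 715.6 - 4P = 622 + 5P. Rearranging, 9P = 93.6, hence P* = 10.4.
From the demand curve, Q* = 715.6 - 4(10.4) = 674.

P* = 10.4, Q* = 674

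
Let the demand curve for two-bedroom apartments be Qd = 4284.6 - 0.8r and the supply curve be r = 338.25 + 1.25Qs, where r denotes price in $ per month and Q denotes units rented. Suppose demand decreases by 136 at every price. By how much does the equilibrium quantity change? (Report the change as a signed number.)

Rewriting in direct form: Qs = -270.6 + 0.8r.
Equating demand and supply, 4284.6 - 0.8r = -270.6 + 0.8r gives 1.6r = 4555.2, so r* = 2847.
Plugging r* into demand: Q* = 4284.6 - 0.8(2847) = 2007.
After the shift, demand is Qd = 4148.6 - 0.8r.
New equilibrium: 4419.2 = 1.6r, so r = 2762 and Q = 1939.
ΔQ = 1939 - 2007 = -68.

ΔQ = -68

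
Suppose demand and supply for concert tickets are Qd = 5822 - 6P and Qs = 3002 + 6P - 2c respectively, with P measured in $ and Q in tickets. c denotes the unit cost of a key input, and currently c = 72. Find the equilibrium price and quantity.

With c = 72, supply is Qs = 2858 + 6P.
Set Qd = Qs: 5822 - 6P = 2858 + 6P, so 2964 = 12P and P* = 247.
Plugging P* into demand: Q* = 5822 - 6(247) = 4340.

P* = 247, Q* = 4340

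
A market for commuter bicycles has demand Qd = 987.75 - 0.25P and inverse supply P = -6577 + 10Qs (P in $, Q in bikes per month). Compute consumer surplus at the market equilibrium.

Consumer surplus = 1131008

Inverting to quantity form: Qs = 657.7 + 0.1P.
Equating demand and supply, 987.75 - 0.25P = 657.7 + 0.1P gives 0.35P = 330.05, so P* = 943.
Substitute back: Q* = 987.75 - 0.25(943) = 752.
Demand choke price (Qd = 0): P = 987.75/0.25 = 3951. Consumer surplus = ½ × (3951 - 943) × 752 = 1131008.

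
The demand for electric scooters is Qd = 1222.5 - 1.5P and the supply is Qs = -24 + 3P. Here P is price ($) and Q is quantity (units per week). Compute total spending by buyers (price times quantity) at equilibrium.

Set Qd = Qs: 1222.5 - 1.5P = -24 + 3P, so 1246.5 = 4.5P and P* = 277.
Substitute back: Q* = 1222.5 - 1.5(277) = 807.
Total spending by buyers = P* × Q* = 277 × 807 = 223539.

Total spending by buyers = 223539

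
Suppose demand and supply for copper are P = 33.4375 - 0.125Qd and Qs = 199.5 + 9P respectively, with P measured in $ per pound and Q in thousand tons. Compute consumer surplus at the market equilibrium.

Consumer surplus = 3466.265625

Rewriting in direct form: Qd = 267.5 - 8P.
At equilibrium Qd = Qs, so 267.5 - 8P = 199.5 + 9P; collecting terms, 68 = 17P and P* = 4.
Then Q* = 267.5 - 8(4) = 235.5.
Demand choke price (Qd = 0): P = 267.5/8 = 33.4375. Consumer surplus = ½ × (33.4375 - 4) × 235.5 = 3466.265625.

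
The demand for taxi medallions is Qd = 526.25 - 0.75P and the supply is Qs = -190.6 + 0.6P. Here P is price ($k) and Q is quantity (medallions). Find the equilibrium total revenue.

Total revenue = 67968

At equilibrium Qd = Qs, so 526.25 - 0.75P = -190.6 + 0.6P; collecting terms, 716.85 = 1.35P and P* = 531.
From the demand curve, Q* = 526.25 - 0.75(531) = 128.
Total revenue = P* × Q* = 531 × 128 = 67968.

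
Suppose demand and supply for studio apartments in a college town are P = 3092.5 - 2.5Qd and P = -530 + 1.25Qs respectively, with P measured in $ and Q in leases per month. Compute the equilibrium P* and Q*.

Rewriting in direct form: Qd = 1237 - 0.4P and Qs = 424 + 0.8P.
Set Qd = Qs: 1237 - 0.4P = 424 + 0.8P, so 813 = 1.2P and P* = 677.5.
Then Q* = 1237 - 0.4(677.5) = 966.

P* = 677.5, Q* = 966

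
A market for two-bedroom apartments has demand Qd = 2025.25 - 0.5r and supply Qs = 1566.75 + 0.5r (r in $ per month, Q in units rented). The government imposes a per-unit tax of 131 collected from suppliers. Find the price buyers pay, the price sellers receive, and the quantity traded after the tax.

r_b = 524, r_s = 393, Q = 1763.25

With a tax of 131 on suppliers, they supply based on the net price r_s = r_b - 131, so Qs = 1501.25 + 0.5r_b.
Market clearing requires 2025.25 - 0.5r_b = 1501.25 + 0.5r_b; hence 524 = r_b and r_b = 524.
So r_s = 393 and the quantity traded is Q = 2025.25 - 0.5(524) = 1763.25.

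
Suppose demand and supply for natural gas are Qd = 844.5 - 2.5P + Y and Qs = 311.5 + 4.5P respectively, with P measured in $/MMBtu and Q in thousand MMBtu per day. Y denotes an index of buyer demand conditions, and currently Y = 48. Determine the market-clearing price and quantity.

With Y = 48, demand is Qd = 892.5 - 2.5P.
The market clears where 892.5 - 2.5P = 311.5 + 4.5P. Rearranging, 7P = 581, hence P* = 83.
Substitute back: Q* = 892.5 - 2.5(83) = 685.

P* = 83, Q* = 685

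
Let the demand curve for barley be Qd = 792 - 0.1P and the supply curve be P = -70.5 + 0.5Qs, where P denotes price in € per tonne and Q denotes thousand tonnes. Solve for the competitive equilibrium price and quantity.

Inverting to quantity form: Qs = 141 + 2P.
The market clears where 792 - 0.1P = 141 + 2P. Rearranging, 2.1P = 651, hence P* = 310.
From the demand curve, Q* = 792 - 0.1(310) = 761.

P* = 310, Q* = 761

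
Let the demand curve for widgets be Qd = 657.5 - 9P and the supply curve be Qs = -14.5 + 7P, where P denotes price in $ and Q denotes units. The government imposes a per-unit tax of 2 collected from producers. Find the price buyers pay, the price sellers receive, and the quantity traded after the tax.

P_b = 42.875, P_s = 40.875, Q = 271.625

The tax drives a wedge P_b - P_s = 2. Substituting P_s = P_b - 2 into supply: Qs = -28.5 + 7P_b.
Set Qd = Qs: 657.5 - 9P_b = -28.5 + 7P_b, so 686 = 16P_b and P_b = 42.875.
Then P_s = 42.875 - 2 = 40.875 and Q = 657.5 - 9(42.875) = 271.625.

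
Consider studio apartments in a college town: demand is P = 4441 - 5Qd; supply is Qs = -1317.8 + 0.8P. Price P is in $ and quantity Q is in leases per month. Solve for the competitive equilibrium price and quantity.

P* = 2206, Q* = 447

Solving each curve for Q: Qd = 888.2 - 0.2P.
Set Qd = Qs: 888.2 - 0.2P = -1317.8 + 0.8P, so 2206 = P and P* = 2206.
Plugging P* into demand: Q* = 888.2 - 0.2(2206) = 447.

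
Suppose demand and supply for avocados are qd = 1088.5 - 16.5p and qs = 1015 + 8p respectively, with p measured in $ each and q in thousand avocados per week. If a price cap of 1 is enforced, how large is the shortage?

With p fixed at 1, quantity demanded is 1072 and quantity supplied is 1023.
Shortage = qd - qs = 1072 - 1023 = 49.

Shortage = 49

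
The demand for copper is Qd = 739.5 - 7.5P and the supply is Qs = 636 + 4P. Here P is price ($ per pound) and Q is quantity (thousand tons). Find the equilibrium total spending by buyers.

The market clears where 739.5 - 7.5P = 636 + 4P. Rearranging, 11.5P = 103.5, hence P* = 9.
From the demand curve, Q* = 739.5 - 7.5(9) = 672.
Total spending by buyers = P* × Q* = 9 × 672 = 6048.

Total spending by buyers = 6048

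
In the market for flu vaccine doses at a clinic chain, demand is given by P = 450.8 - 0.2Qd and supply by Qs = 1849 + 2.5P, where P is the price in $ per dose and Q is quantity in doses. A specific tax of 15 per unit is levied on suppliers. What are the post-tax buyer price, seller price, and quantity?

Rewriting in direct form: Qd = 2254 - 5P.
With a tax of 15 on suppliers, they supply based on the net price P_s = P_b - 15, so Qs = 1811.5 + 2.5P_b.
Market clearing requires 2254 - 5P_b = 1811.5 + 2.5P_b; hence 442.5 = 7.5P_b and P_b = 59.
So P_s = 44 and the quantity traded is Q = 2254 - 5(59) = 1959.

P_b = 59, P_s = 44, Q = 1959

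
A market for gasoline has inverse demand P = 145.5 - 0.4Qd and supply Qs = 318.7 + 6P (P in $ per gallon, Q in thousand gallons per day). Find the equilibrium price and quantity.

In direct form, Qd = 363.75 - 2.5P.
Equating demand and supply, 363.75 - 2.5P = 318.7 + 6P gives 8.5P = 45.05, so P* = 5.3.
Substitute back: Q* = 363.75 - 2.5(5.3) = 350.5.

P* = 5.3, Q* = 350.5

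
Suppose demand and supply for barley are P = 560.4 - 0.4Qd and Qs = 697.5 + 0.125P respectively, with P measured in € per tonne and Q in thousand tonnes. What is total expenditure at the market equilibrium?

Total expenditure = 195908

Solving each curve for Q: Qd = 1401 - 2.5P.
Equating demand and supply, 1401 - 2.5P = 697.5 + 0.125P gives 2.625P = 703.5, so P* = 268.
From the demand curve, Q* = 1401 - 2.5(268) = 731.
Total expenditure = P* × Q* = 268 × 731 = 195908.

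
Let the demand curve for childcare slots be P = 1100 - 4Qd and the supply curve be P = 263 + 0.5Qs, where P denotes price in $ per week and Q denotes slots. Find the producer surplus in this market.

Rewriting in direct form: Qd = 275 - 0.25P and Qs = -526 + 2P.
The market clears where 275 - 0.25P = -526 + 2P. Rearranging, 2.25P = 801, hence P* = 356.
Plugging P* into demand: Q* = 275 - 0.25(356) = 186.
Supply choke price (Qs = 0): P = 263. Producer surplus = ½ × (356 - 263) × 186 = 8649.

Producer surplus = 8649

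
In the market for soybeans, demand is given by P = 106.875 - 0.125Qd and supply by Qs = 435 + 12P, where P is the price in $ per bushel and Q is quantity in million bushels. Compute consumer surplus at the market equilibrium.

Rewriting in direct form: Qd = 855 - 8P.
Equating demand and supply, 855 - 8P = 435 + 12P gives 20P = 420, so P* = 21.
Plugging P* into demand: Q* = 855 - 8(21) = 687.
Demand choke price (Qd = 0): P = 855/8 = 106.875. Consumer surplus = ½ × (106.875 - 21) × 687 = 29498.0625.

Consumer surplus = 29498.0625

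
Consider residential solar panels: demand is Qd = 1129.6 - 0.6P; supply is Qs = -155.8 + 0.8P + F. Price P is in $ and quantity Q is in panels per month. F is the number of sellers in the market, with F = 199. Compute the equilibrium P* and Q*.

P* = 776, Q* = 664

With F = 199, supply is Qs = 43.2 + 0.8P.
The market clears where 1129.6 - 0.6P = 43.2 + 0.8P. Rearranging, 1.4P = 1086.4, hence P* = 776.
Then Q* = 1129.6 - 0.6(776) = 664.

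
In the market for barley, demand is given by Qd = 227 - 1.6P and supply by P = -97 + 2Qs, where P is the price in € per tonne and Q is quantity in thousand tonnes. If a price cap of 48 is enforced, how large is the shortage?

Shortage = 77.7

Solving each curve for Q: Qs = 48.5 + 0.5P.
Evaluating both curves at the ceiling price 48 gives Qd = 150.2, Qs = 72.5.
Shortage = Qd - Qs = 150.2 - 72.5 = 77.7.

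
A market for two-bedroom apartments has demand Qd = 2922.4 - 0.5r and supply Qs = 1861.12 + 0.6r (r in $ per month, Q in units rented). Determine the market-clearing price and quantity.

r* = 964.8, Q* = 2440

At equilibrium Qd = Qs, so 2922.4 - 0.5r = 1861.12 + 0.6r; collecting terms, 1061.28 = 1.1r and r* = 964.8.
Plugging r* into demand: Q* = 2922.4 - 0.5(964.8) = 2440.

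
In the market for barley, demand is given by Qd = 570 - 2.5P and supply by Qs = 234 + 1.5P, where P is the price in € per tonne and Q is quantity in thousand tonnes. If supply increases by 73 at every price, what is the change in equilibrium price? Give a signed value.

The market clears where 570 - 2.5P = 234 + 1.5P. Rearranging, 4P = 336, hence P* = 84.
Substitute back: Q* = 570 - 2.5(84) = 360.
After the shift, supply is Qs = 307 + 1.5P.
New equilibrium: 263 = 4P, so P = 65.75 and Q = 405.625.
ΔP = 65.75 - 84 = -18.25.

ΔP = -18.25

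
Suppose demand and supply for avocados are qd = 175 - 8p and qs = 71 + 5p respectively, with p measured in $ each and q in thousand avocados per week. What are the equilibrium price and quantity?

Equating demand and supply, 175 - 8p = 71 + 5p gives 13p = 104, so p* = 8.
Then q* = 175 - 8(8) = 111.

p* = 8, q* = 111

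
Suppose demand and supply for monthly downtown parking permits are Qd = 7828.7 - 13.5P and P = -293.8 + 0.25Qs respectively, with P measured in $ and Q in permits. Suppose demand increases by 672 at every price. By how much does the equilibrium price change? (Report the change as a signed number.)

Inverting to quantity form: Qs = 1175.2 + 4P.
At equilibrium Qd = Qs, so 7828.7 - 13.5P = 1175.2 + 4P; collecting terms, 6653.5 = 17.5P and P* = 380.2.
Substitute back: Q* = 7828.7 - 13.5(380.2) = 2696.
After the shift, demand is Qd = 8500.7 - 13.5P.
Re-solving, 17.5P = 7325.5 gives P = 418.6 and Q = 2849.6.
ΔP = 418.6 - 380.2 = 38.4.

ΔP = 38.4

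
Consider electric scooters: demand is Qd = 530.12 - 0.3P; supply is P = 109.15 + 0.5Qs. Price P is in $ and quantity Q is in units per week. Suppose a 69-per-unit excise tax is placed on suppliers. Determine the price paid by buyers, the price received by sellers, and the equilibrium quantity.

P_b = 385.4, P_s = 316.4, Q = 414.5

In direct form, Qs = -218.3 + 2P.
Suppliers keep P_s = P_b - 69 per unit, so supply in terms of the buyer price is Qs = -356.3 + 2P_b.
Equate demand and the shifted supply: 530.12 - 0.3P_b = -356.3 + 2P_b, giving 2.3P_b = 886.42, so P_b = 385.4.
Then P_s = 385.4 - 69 = 316.4 and Q = 530.12 - 0.3(385.4) = 414.5.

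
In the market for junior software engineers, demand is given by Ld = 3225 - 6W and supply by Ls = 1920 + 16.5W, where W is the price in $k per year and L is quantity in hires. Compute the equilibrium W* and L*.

Equating demand and supply, 3225 - 6W = 1920 + 16.5W gives 22.5W = 1305, so W* = 58.
Substitute back: L* = 3225 - 6(58) = 2877.

W* = 58, L* = 2877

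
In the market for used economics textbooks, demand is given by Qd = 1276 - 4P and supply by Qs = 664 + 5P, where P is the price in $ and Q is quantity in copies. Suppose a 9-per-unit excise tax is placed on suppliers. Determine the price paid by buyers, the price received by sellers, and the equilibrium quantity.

With a tax of 9 on suppliers, they supply based on the net price P_s = P_b - 9, so Qs = 619 + 5P_b.
Set Qd = Qs: 1276 - 4P_b = 619 + 5P_b, so 657 = 9P_b and P_b = 73.
So P_s = 64 and the quantity traded is Q = 1276 - 4(73) = 984.

P_b = 73, P_s = 64, Q = 984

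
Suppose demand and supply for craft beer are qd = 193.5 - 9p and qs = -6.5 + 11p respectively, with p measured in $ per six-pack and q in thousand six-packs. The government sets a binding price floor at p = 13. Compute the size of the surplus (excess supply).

Surplus = 60

At p = 13: qd = 76.5 and qs = 136.5.
Surplus = qs - qd = 136.5 - 76.5 = 60.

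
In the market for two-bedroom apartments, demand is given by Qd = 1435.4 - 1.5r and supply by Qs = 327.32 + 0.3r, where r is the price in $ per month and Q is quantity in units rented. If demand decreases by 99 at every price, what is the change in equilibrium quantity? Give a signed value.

Equating demand and supply, 1435.4 - 1.5r = 327.32 + 0.3r gives 1.8r = 1108.08, so r* = 615.6.
Plugging r* into demand: Q* = 1435.4 - 1.5(615.6) = 512.
After the shift, demand is Qd = 1336.4 - 1.5r.
The new intersection has 1009.08 = 1.8r, i.e. r = 560.6, Q = 495.5.
ΔQ = 495.5 - 512 = -16.5.

ΔQ = -16.5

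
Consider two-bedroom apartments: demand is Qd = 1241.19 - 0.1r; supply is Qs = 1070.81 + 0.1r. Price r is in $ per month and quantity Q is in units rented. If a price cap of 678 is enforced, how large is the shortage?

With r fixed at 678, quantity demanded is 1173.39 and quantity supplied is 1138.61.
Shortage = Qd - Qs = 1173.39 - 1138.61 = 34.78.

Shortage = 34.78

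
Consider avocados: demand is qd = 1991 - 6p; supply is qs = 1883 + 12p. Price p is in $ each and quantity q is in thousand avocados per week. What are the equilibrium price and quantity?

Equating demand and supply, 1991 - 6p = 1883 + 12p gives 18p = 108, so p* = 6.
Plugging p* into demand: q* = 1991 - 6(6) = 1955.

p* = 6, q* = 1955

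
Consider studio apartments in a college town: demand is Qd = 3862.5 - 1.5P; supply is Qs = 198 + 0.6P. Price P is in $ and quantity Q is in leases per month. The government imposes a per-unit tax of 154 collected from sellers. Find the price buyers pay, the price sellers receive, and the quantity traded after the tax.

P_b = 1789, P_s = 1635, Q = 1179

Sellers keep P_s = P_b - 154 per unit, so supply in terms of the buyer price is Qs = 105.6 + 0.6P_b.
Equate demand and the shifted supply: 3862.5 - 1.5P_b = 105.6 + 0.6P_b, giving 2.1P_b = 3756.9, so P_b = 1789.
Then P_s = 1789 - 154 = 1635 and Q = 3862.5 - 1.5(1789) = 1179.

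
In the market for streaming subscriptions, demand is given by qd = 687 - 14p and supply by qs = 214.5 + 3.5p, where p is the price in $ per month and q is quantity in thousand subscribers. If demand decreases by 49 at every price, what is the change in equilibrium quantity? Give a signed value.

Equating demand and supply, 687 - 14p = 214.5 + 3.5p gives 17.5p = 472.5, so p* = 27.
From the demand curve, q* = 687 - 14(27) = 309.
After the shift, demand is qd = 638 - 14p.
The new intersection has 423.5 = 17.5p, i.e. p = 24.2, q = 299.2.
Δq = 299.2 - 309 = -9.8.

Δq = -9.8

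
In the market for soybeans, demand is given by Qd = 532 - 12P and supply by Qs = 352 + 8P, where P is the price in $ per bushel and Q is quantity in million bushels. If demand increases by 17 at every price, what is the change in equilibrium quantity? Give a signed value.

Set Qd = Qs: 532 - 12P = 352 + 8P, so 180 = 20P and P* = 9.
Then Q* = 532 - 12(9) = 424.
After the shift, demand is Qd = 549 - 12P.
The new intersection has 197 = 20P, i.e. P = 9.85, Q = 430.8.
ΔQ = 430.8 - 424 = 6.8.

ΔQ = 6.8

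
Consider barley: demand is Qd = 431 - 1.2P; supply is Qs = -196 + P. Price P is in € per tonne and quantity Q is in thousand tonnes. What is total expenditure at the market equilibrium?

Set Qd = Qs: 431 - 1.2P = -196 + P, so 627 = 2.2P and P* = 285.
From the demand curve, Q* = 431 - 1.2(285) = 89.
Total expenditure = P* × Q* = 285 × 89 = 25365.

Total expenditure = 25365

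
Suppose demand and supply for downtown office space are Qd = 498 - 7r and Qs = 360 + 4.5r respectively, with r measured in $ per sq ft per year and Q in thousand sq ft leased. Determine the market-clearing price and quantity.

Equating demand and supply, 498 - 7r = 360 + 4.5r gives 11.5r = 138, so r* = 12.
From the demand curve, Q* = 498 - 7(12) = 414.

r* = 12, Q* = 414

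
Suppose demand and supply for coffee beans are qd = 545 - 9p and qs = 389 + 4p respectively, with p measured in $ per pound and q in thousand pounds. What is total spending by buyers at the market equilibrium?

Total spending by buyers = 5244

The market clears where 545 - 9p = 389 + 4p. Rearranging, 13p = 156, hence p* = 12.
Substitute back: q* = 545 - 9(12) = 437.
Total spending by buyers = p* × q* = 12 × 437 = 5244.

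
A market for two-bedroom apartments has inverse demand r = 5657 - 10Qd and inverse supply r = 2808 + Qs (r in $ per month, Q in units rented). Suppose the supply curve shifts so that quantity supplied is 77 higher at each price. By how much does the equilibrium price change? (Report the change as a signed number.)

Inverting to quantity form: Qd = 565.7 - 0.1r and Qs = -2808 + r.
At equilibrium Qd = Qs, so 565.7 - 0.1r = -2808 + r; collecting terms, 3373.7 = 1.1r and r* = 3067.
Then Q* = 565.7 - 0.1(3067) = 259.
After the shift, supply is Qs = -2731 + r.
The new intersection has 3296.7 = 1.1r, i.e. r = 2997, Q = 266.
Δr = 2997 - 3067 = -70.

Δr = -70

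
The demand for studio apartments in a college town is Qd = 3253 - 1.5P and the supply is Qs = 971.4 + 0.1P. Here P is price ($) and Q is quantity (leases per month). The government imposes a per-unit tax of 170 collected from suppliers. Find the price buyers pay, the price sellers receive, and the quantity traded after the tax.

P_b = 1436.625, P_s = 1266.625, Q = 1098.0625

With a tax of 170 on suppliers, they supply based on the net price P_s = P_b - 170, so Qs = 954.4 + 0.1P_b.
Set Qd = Qs: 3253 - 1.5P_b = 954.4 + 0.1P_b, so 2298.6 = 1.6P_b and P_b = 1436.625.
Then P_s = 1436.625 - 170 = 1266.625 and Q = 3253 - 1.5(1436.625) = 1098.0625.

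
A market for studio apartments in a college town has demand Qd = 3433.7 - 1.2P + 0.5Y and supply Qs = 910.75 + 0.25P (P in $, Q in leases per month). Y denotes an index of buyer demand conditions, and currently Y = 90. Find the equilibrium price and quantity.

P* = 1771, Q* = 1353.5

With Y = 90, demand is Qd = 3478.7 - 1.2P.
The market clears where 3478.7 - 1.2P = 910.75 + 0.25P. Rearranging, 1.45P = 2567.95, hence P* = 1771.
From the demand curve, Q* = 3478.7 - 1.2(1771) = 1353.5.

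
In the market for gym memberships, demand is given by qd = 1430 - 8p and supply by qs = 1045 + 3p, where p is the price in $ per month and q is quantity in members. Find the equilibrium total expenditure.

Total expenditure = 40250

At equilibrium qd = qs, so 1430 - 8p = 1045 + 3p; collecting terms, 385 = 11p and p* = 35.
Then q* = 1430 - 8(35) = 1150.
Total expenditure = p* × q* = 35 × 1150 = 40250.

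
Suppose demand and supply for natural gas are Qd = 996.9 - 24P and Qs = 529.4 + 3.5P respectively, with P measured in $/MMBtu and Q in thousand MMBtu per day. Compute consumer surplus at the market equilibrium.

Consumer surplus = 7225.066875

At equilibrium Qd = Qs, so 996.9 - 24P = 529.4 + 3.5P; collecting terms, 467.5 = 27.5P and P* = 17.
Substitute back: Q* = 996.9 - 24(17) = 588.9.
Demand choke price (Qd = 0): P = 996.9/24 = 41.5375. Consumer surplus = ½ × (41.5375 - 17) × 588.9 = 7225.066875.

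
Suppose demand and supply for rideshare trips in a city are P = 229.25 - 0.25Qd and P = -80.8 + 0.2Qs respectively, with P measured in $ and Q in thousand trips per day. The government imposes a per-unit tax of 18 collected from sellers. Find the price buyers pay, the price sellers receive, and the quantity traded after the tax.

Solving each curve for Q: Qd = 917 - 4P and Qs = 404 + 5P.
The tax drives a wedge P_b - P_s = 18. Substituting P_s = P_b - 18 into supply: Qs = 314 + 5P_b.
Set Qd = Qs: 917 - 4P_b = 314 + 5P_b, so 603 = 9P_b and P_b = 67.
Then P_s = 67 - 18 = 49 and Q = 917 - 4(67) = 649.

P_b = 67, P_s = 49, Q = 649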